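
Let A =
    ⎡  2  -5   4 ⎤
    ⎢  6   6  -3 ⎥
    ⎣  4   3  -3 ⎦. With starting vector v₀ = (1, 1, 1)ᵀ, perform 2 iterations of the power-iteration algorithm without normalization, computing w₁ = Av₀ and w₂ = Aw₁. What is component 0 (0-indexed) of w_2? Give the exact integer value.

w1 = Av₀ = (1, 9, 4)
w2 = Aw1 = (-27, 48, 19)
The requested component of w2 is -27.

-27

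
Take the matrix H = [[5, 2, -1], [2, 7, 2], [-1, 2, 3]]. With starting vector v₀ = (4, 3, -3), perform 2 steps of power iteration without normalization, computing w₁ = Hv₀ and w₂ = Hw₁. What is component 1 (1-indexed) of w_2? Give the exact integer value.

w1 = Hv₀ = (29, 23, -7)
w2 = Hw1 = (198, 205, -4)
The requested component of w2 is 198.

198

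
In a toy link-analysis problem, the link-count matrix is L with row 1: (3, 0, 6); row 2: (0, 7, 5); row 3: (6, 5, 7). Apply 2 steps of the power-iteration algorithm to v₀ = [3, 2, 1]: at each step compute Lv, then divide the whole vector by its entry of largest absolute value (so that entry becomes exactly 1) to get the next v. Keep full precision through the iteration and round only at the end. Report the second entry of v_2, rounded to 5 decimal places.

0.71628

Lv0 = (15.000000, 19.000000, 35.000000); divide by 35.000000 → v1 = (0.428571, 0.542857, 1.000000)
Lv1 = (7.285714, 8.800000, 12.285714); divide by 12.285714 → v2 = (0.593023, 0.716279, 1.000000)
Requested entry of v2: 308/430 = 0.71628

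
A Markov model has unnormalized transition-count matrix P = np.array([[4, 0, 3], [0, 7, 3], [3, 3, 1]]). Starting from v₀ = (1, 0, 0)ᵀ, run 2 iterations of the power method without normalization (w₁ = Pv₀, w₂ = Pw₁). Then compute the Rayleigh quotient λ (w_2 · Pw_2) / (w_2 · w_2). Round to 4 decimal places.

w1 = Pv₀ = (4·1 + 0·0 + 3·0; 0·1 + 7·0 + 3·0; 3·1 + 3·0 + 1·0) = (4, 0, 3)
w2 = Pw1 = (4·4 + 0·0 + 3·3; 0·4 + 7·0 + 3·3; 3·4 + 3·0 + 1·3) = (25, 9, 15)
Pw2 = (145, 108, 117)
w2·Pw2 = 25·145 + 9·108 + 15·117 = 6352; w2·w2 = 25·25 + 9·9 + 15·15 = 931
λ ≈ 6352/931 = 6.8228

λ ≈ 6.8228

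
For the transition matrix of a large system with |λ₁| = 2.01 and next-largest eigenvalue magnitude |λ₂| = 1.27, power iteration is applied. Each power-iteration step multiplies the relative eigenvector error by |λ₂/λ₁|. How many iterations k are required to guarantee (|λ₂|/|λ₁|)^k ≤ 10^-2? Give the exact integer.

|λ₂/λ₁| = 1.27/2.01 = 0.63184
Need k ≥ ln(10^-2) / ln(0.63184) = -4.6052 / -0.4591 ≈ 10.030
Smallest integer k satisfying the bound: 11

11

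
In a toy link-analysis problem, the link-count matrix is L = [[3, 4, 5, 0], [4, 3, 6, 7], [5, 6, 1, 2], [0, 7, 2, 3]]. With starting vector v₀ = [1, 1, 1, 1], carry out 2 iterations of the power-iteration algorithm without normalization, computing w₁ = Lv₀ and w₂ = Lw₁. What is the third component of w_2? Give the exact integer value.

w1 = Lv₀ = (12, 20, 14, 12)
w2 = Lw1 = (186, 276, 218, 204)
The requested component of w2 is 218.

218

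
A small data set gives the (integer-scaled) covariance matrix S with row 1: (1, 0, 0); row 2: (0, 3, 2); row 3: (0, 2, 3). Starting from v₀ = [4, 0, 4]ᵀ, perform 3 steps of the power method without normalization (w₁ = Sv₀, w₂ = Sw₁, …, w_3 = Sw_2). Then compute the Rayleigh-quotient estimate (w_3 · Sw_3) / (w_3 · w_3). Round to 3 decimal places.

w1 = Sv₀ = (4, 8, 12)
w2 = Sw1 = (4, 48, 52)
w3 = Sw2 = (4, 248, 252)
Sw3 = (4, 1248, 1252)
w3·Sw3 = 4·4 + 248·1248 + 252·1252 = 625024; w3·w3 = 4·4 + 248·248 + 252·252 = 125024
λ ≈ 625024/125024 = 4.999

4.999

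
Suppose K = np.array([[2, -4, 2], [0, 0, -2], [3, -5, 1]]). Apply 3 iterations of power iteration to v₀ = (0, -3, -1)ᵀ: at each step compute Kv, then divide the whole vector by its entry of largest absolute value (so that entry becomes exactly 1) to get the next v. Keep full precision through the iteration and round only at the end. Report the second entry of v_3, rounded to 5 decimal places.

Kv0 = (10.000000, 2.000000, 14.000000); divide by 14.000000 → v1 = (0.714286, 0.142857, 1.000000)
Kv1 = (2.857143, -2.000000, 2.428571); divide by 2.857143 → v2 = (1.000000, -0.700000, 0.850000)
Kv2 = (6.500000, -1.700000, 7.350000); divide by 7.350000 → v3 = (0.884354, -0.231293, 1.000000)
Requested entry of v3: -68/294 = -0.23129

-0.23129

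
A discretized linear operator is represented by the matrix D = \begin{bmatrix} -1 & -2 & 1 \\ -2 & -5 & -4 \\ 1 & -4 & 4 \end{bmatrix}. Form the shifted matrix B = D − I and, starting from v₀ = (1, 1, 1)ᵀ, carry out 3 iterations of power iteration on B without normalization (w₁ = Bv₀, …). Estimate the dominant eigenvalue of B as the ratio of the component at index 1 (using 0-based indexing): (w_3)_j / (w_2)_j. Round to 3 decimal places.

B = D − I has rows (-2, -2, 1); (-2, -6, -4); (1, -4, 3)
w1 = Bv₀ = ((-2)·1 + (-2)·1 + 1·1; (-2)·1 + (-6)·1 + (-4)·1; 1·1 + (-4)·1 + 3·1) = (-3, -12, 0)
w2 = Bw1 = ((-2)·(-3) + (-2)·(-12) + 1·0; (-2)·(-3) + (-6)·(-12) + (-4)·0; 1·(-3) + (-4)·(-12) + 3·0) = (30, 78, 45)
w3 = Bw2 = (-171, -708, -147)
Ratio: -708/78 = -9.077

μ ≈ -9.077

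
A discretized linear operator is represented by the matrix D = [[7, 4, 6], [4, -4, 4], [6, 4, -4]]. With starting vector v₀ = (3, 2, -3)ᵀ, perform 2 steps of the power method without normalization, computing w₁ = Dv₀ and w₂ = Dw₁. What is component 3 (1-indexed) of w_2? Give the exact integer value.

-118

w1 = Dv₀ = (7·3 + 4·2 + 6·(-3); 4·3 + (-4)·2 + 4·(-3); 6·3 + 4·2 + (-4)·(-3)) = (11, -8, 38)
w2 = Dw1 = (7·11 + 4·(-8) + 6·38; 4·11 + (-4)·(-8) + 4·38; 6·11 + 4·(-8) + (-4)·38) = (273, 228, -118)
The requested component of w2 is -118.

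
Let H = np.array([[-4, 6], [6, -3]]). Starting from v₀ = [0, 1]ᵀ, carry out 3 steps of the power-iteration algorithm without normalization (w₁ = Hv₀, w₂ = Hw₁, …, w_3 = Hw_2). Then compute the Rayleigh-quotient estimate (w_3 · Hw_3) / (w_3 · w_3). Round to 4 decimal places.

w1 = Hv₀ = ((-4)·0 + 6·1; 6·0 + (-3)·1) = (6, -3)
w2 = Hw1 = ((-4)·6 + 6·(-3); 6·6 + (-3)·(-3)) = (-42, 45)
w3 = Hw2 = (438, -387)
Hw3 = (-4074, 3789)
w3·Hw3 = 438·(-4074) + (-387)·3789 = -3250755; w3·w3 = 438·438 + (-387)·(-387) = 341613
λ ≈ -3250755/341613 = -9.5159

λ ≈ -9.5159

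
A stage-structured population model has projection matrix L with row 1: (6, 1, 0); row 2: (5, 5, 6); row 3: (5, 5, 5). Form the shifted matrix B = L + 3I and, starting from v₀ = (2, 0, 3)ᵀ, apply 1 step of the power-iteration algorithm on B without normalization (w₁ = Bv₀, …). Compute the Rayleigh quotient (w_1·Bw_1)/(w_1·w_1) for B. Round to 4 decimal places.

B = L + 3I has rows (9, 1, 0); (5, 8, 6); (5, 5, 8)
w1 = Bv₀ = (18, 28, 34)
Bw1 = (190, 518, 502)
w1·Bw1 = 34992; w1·w1 = 2264; μ ≈ 34992/2264 = 15.4558

μ ≈ 15.4558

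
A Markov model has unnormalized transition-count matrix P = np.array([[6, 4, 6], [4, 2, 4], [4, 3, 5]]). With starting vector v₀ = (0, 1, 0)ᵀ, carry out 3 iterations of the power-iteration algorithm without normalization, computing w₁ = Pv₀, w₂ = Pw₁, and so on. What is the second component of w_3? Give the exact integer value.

w1 = Pv₀ = (6·0 + 4·1 + 6·0; 4·0 + 2·1 + 4·0; 4·0 + 3·1 + 5·0) = (4, 2, 3)
w2 = Pw1 = (6·4 + 4·2 + 6·3; 4·4 + 2·2 + 4·3; 4·4 + 3·2 + 5·3) = (50, 32, 37)
w3 = Pw2 = (650, 412, 481)
The requested component of w3 is 412.

412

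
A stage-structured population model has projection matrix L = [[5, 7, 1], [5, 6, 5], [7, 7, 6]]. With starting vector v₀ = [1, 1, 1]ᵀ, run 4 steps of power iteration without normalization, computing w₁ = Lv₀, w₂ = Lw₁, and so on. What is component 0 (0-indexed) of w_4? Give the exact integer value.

w1 = Lv₀ = (13, 16, 20)
w2 = Lw1 = (197, 261, 323)
w3 = Lw2 = (3135, 4166, 5144)
w4 = Lw3 = (49981, 66391, 81971)
The requested component of w4 is 49981.

49981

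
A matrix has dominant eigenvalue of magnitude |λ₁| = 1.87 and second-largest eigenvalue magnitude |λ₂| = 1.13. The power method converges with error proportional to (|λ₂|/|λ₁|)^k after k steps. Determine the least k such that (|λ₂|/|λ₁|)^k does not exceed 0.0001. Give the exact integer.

|λ₂/λ₁| = 1.13/1.87 = 0.60428
Need k ≥ ln(0.0001) / ln(0.60428) = -9.2103 / -0.5037 ≈ 18.285
Smallest integer k satisfying the bound: 19

19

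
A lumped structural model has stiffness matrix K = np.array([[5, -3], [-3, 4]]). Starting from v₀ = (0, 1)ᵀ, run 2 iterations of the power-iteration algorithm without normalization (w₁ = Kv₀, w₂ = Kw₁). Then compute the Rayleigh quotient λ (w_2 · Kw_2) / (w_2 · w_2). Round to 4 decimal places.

7.5295

w1 = Kv₀ = (5·0 + (-3)·1; (-3)·0 + 4·1) = (-3, 4)
w2 = Kw1 = (5·(-3) + (-3)·4; (-3)·(-3) + 4·4) = (-27, 25)
Kw2 = (-210, 181)
w2·Kw2 = (-27)·(-210) + 25·181 = 10195; w2·w2 = (-27)·(-27) + 25·25 = 1354
λ ≈ 10195/1354 = 7.5295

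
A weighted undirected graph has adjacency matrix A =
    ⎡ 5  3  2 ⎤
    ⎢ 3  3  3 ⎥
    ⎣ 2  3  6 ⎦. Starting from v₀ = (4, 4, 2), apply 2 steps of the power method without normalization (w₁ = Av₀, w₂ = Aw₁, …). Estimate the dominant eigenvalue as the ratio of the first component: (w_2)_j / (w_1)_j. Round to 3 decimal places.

9.278

w1 = Av₀ = (5·4 + 3·4 + 2·2; 3·4 + 3·4 + 3·2; 2·4 + 3·4 + 6·2) = (36, 30, 32)
w2 = Aw1 = (5·36 + 3·30 + 2·32; 3·36 + 3·30 + 3·32; 2·36 + 3·30 + 6·32) = (334, 294, 354)
Ratio at component: 334 / 36 = 9.278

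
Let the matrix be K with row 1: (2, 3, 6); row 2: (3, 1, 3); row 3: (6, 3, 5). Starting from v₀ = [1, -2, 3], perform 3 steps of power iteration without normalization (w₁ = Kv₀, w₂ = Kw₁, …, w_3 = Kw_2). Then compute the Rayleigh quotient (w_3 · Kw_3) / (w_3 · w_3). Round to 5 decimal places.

λ ≈ 11.39363

w1 = Kv₀ = (2·1 + 3·(-2) + 6·3; 3·1 + 1·(-2) + 3·3; 6·1 + 3·(-2) + 5·3) = (14, 10, 15)
w2 = Kw1 = (2·14 + 3·10 + 6·15; 3·14 + 1·10 + 3·15; 6·14 + 3·10 + 5·15) = (148, 97, 189)
w3 = Kw2 = (1721, 1108, 2124)
Kw3 = (19510, 12643, 24270)
w3·Kw3 = 1721·19510 + 1108·12643 + 2124·24270 = 99134634; w3·w3 = 1721·1721 + 1108·1108 + 2124·2124 = 8700881
λ ≈ 99134634/8700881 = 11.39363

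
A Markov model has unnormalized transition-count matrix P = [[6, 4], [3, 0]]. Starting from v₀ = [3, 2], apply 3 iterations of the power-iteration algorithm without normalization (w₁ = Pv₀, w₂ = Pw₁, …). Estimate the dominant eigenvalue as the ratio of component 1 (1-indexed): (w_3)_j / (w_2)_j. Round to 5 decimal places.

7.62500

w1 = Pv₀ = (6·3 + 4·2; 3·3 + 0·2) = (26, 9)
w2 = Pw1 = (6·26 + 4·9; 3·26 + 0·9) = (192, 78)
w3 = Pw2 = (1464, 576)
Ratio at component: 1464 / 192 = 7.62500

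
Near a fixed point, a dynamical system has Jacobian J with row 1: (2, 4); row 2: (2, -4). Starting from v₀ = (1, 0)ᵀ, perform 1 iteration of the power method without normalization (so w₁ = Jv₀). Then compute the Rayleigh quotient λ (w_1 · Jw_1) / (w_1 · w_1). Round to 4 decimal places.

2.0000

w1 = Jv₀ = (2, 2)
Jw1 = (12, -4)
w1·Jw1 = 2·12 + 2·(-4) = 16; w1·w1 = 2·2 + 2·2 = 8
λ ≈ 16/8 = 2.0000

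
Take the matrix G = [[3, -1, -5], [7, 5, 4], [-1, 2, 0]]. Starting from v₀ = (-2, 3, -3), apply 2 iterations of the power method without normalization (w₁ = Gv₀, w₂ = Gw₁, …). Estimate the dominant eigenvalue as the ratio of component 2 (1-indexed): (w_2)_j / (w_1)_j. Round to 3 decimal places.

w1 = Gv₀ = (3·(-2) + (-1)·3 + (-5)·(-3); 7·(-2) + 5·3 + 4·(-3); (-1)·(-2) + 2·3 + 0·(-3)) = (6, -11, 8)
w2 = Gw1 = (3·6 + (-1)·(-11) + (-5)·8; 7·6 + 5·(-11) + 4·8; (-1)·6 + 2·(-11) + 0·8) = (-11, 19, -28)
Ratio at component: 19 / -11 = -1.727

-1.727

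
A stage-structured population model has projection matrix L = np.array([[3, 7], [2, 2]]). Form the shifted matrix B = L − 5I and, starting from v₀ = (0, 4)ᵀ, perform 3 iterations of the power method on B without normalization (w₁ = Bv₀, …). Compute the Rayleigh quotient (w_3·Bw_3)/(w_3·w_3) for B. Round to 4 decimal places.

B = L − 5I has rows (-2, 7); (2, -3)
w1 = Bv₀ = ((-2)·0 + 7·4; 2·0 + (-3)·4) = (28, -12)
w2 = Bw1 = ((-2)·28 + 7·(-12); 2·28 + (-3)·(-12)) = (-140, 92)
w3 = Bw2 = (924, -556)
Bw3 = (-5740, 3516)
w3·Bw3 = -7258656; w3·w3 = 1162912; μ ≈ -7258656/1162912 = -6.2418

-6.2418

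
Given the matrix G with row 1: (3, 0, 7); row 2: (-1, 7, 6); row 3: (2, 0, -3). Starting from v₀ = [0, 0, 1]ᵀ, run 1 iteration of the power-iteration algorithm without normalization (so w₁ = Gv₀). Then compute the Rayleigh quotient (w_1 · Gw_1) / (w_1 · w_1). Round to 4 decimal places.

w1 = Gv₀ = (7, 6, -3)
Gw1 = (0, 17, 23)
w1·Gw1 = 7·0 + 6·17 + (-3)·23 = 33; w1·w1 = 7·7 + 6·6 + (-3)·(-3) = 94
λ ≈ 33/94 = 0.3511

λ ≈ 0.3511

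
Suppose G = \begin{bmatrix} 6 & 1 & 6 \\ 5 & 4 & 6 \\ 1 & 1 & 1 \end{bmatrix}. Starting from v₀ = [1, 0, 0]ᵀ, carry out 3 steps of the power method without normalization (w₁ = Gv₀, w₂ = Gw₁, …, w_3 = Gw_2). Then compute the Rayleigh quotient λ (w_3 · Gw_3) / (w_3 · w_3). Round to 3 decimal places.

w1 = Gv₀ = (6·1 + 1·0 + 6·0; 5·1 + 4·0 + 6·0; 1·1 + 1·0 + 1·0) = (6, 5, 1)
w2 = Gw1 = (6·6 + 1·5 + 6·1; 5·6 + 4·5 + 6·1; 1·6 + 1·5 + 1·1) = (47, 56, 12)
w3 = Gw2 = (410, 531, 115)
Gw3 = (3681, 4864, 1056)
w3·Gw3 = 410·3681 + 531·4864 + 115·1056 = 4213434; w3·w3 = 410·410 + 531·531 + 115·115 = 463286
λ ≈ 4213434/463286 = 9.095

9.095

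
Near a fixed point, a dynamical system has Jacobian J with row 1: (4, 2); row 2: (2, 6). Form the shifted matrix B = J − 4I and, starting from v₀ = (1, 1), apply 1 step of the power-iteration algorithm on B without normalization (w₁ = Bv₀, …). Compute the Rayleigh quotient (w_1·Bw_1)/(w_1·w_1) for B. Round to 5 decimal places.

μ ≈ 3.20000

B = J − 4I has rows (0, 2); (2, 2)
w1 = Bv₀ = (0·1 + 2·1; 2·1 + 2·1) = (2, 4)
Bw1 = (8, 12)
w1·Bw1 = 64; w1·w1 = 20; μ ≈ 64/20 = 3.20000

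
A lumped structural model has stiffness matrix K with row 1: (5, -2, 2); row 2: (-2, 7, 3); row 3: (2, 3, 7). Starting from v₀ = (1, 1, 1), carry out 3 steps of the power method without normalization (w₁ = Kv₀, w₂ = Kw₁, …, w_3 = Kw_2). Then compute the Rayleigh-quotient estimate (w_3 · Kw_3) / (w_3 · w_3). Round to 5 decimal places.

9.88171

w1 = Kv₀ = (5·1 + (-2)·1 + 2·1; (-2)·1 + 7·1 + 3·1; 2·1 + 3·1 + 7·1) = (5, 8, 12)
w2 = Kw1 = (5·5 + (-2)·8 + 2·12; (-2)·5 + 7·8 + 3·12; 2·5 + 3·8 + 7·12) = (33, 82, 118)
w3 = Kw2 = (237, 862, 1138)
Kw3 = (1737, 8974, 11026)
w3·Kw3 = 237·1737 + 862·8974 + 1138·11026 = 20694845; w3·w3 = 237·237 + 862·862 + 1138·1138 = 2094257
λ ≈ 20694845/2094257 = 9.88171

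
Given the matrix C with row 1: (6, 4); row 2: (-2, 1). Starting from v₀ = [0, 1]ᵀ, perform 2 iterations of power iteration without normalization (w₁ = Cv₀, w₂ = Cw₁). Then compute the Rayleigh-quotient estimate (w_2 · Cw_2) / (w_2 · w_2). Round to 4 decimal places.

5.2353

w1 = Cv₀ = (6·0 + 4·1; (-2)·0 + 1·1) = (4, 1)
w2 = Cw1 = (6·4 + 4·1; (-2)·4 + 1·1) = (28, -7)
Cw2 = (140, -63)
w2·Cw2 = 28·140 + (-7)·(-63) = 4361; w2·w2 = 28·28 + (-7)·(-7) = 833
λ ≈ 4361/833 = 5.2353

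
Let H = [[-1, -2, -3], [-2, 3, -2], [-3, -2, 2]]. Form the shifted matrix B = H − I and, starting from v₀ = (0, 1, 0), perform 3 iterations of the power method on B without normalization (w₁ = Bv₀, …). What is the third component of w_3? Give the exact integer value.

-42

B = H − I has rows (-2, -2, -3); (-2, 2, -2); (-3, -2, 1)
w1 = Bv₀ = ((-2)·0 + (-2)·1 + (-3)·0; (-2)·0 + 2·1 + (-2)·0; (-3)·0 + (-2)·1 + 1·0) = (-2, 2, -2)
w2 = Bw1 = ((-2)·(-2) + (-2)·2 + (-3)·(-2); (-2)·(-2) + 2·2 + (-2)·(-2); (-3)·(-2) + (-2)·2 + 1·(-2)) = (6, 12, 0)
w3 = Bw2 = (-36, 12, -42)
Requested component of w3: -42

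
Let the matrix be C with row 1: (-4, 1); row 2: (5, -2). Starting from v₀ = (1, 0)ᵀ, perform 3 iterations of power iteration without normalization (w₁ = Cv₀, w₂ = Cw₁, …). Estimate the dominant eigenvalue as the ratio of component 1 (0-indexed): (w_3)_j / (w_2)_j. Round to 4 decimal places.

λ ≈ -5.5000

w1 = Cv₀ = ((-4)·1 + 1·0; 5·1 + (-2)·0) = (-4, 5)
w2 = Cw1 = ((-4)·(-4) + 1·5; 5·(-4) + (-2)·5) = (21, -30)
w3 = Cw2 = (-114, 165)
Ratio at component: 165 / -30 = -5.5000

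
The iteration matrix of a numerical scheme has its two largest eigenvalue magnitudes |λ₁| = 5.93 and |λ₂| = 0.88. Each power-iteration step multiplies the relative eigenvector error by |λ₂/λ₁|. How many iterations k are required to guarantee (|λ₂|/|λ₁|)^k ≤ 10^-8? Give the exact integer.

|λ₂/λ₁| = 0.88/5.93 = 0.14840
Need k ≥ ln(10^-8) / ln(0.14840) = -18.4207 / -1.9079 ≈ 9.655
Smallest integer k satisfying the bound: 10

10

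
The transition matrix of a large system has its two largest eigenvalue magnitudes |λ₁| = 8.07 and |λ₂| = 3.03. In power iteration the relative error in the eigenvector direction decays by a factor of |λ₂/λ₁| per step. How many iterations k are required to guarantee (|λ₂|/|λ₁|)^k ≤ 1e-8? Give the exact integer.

|λ₂/λ₁| = 3.03/8.07 = 0.37546
Need k ≥ ln(1e-8) / ln(0.37546) = -18.4207 / -0.9796 ≈ 18.804
Smallest integer k satisfying the bound: 19

19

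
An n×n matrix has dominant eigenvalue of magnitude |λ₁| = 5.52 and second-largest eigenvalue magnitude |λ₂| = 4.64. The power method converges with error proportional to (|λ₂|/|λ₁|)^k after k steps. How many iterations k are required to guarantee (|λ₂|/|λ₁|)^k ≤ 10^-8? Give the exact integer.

107

|λ₂/λ₁| = 4.64/5.52 = 0.84058
Need k ≥ ln(10^-8) / ln(0.84058) = -18.4207 / -0.1737 ≈ 106.071
Smallest integer k satisfying the bound: 107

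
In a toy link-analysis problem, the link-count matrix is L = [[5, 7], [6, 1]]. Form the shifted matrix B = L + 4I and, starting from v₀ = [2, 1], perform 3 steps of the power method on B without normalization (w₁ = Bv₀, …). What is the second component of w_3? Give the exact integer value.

3239

B = L + 4I has rows (9, 7); (6, 5)
w1 = Bv₀ = (25, 17)
w2 = Bw1 = (344, 235)
w3 = Bw2 = (4741, 3239)
Requested component of w3: 3239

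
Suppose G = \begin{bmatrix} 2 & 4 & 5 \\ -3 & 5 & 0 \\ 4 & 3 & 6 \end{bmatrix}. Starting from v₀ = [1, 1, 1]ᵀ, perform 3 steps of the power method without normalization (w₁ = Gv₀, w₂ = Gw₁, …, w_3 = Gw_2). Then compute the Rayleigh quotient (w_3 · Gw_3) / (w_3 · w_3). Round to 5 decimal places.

λ ≈ 7.73266

w1 = Gv₀ = (2·1 + 4·1 + 5·1; (-3)·1 + 5·1 + 0·1; 4·1 + 3·1 + 6·1) = (11, 2, 13)
w2 = Gw1 = (2·11 + 4·2 + 5·13; (-3)·11 + 5·2 + 0·13; 4·11 + 3·2 + 6·13) = (95, -23, 128)
w3 = Gw2 = (738, -400, 1079)
Gw3 = (5271, -4214, 8226)
w3·Gw3 = 738·5271 + (-400)·(-4214) + 1079·8226 = 14451452; w3·w3 = 738·738 + (-400)·(-400) + 1079·1079 = 1868885
λ ≈ 14451452/1868885 = 7.73266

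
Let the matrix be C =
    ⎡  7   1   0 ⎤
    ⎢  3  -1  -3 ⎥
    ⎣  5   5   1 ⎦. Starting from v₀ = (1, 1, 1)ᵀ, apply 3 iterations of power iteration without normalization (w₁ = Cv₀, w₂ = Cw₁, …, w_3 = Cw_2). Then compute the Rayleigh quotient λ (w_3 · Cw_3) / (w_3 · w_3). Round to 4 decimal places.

7.5333

w1 = Cv₀ = (7·1 + 1·1 + 0·1; 3·1 + (-1)·1 + (-3)·1; 5·1 + 5·1 + 1·1) = (8, -1, 11)
w2 = Cw1 = (7·8 + 1·(-1) + 0·11; 3·8 + (-1)·(-1) + (-3)·11; 5·8 + 5·(-1) + 1·11) = (55, -8, 46)
w3 = Cw2 = (377, 35, 281)
Cw3 = (2674, 253, 2341)
w3·Cw3 = 377·2674 + 35·253 + 281·2341 = 1674774; w3·w3 = 377·377 + 35·35 + 281·281 = 222315
λ ≈ 1674774/222315 = 7.5333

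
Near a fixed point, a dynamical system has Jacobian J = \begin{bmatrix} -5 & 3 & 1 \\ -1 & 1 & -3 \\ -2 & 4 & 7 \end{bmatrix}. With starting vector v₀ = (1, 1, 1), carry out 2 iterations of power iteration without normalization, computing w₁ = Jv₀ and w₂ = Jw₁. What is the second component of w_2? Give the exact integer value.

-29

w1 = Jv₀ = ((-5)·1 + 3·1 + 1·1; (-1)·1 + 1·1 + (-3)·1; (-2)·1 + 4·1 + 7·1) = (-1, -3, 9)
w2 = Jw1 = ((-5)·(-1) + 3·(-3) + 1·9; (-1)·(-1) + 1·(-3) + (-3)·9; (-2)·(-1) + 4·(-3) + 7·9) = (5, -29, 53)
The requested component of w2 is -29.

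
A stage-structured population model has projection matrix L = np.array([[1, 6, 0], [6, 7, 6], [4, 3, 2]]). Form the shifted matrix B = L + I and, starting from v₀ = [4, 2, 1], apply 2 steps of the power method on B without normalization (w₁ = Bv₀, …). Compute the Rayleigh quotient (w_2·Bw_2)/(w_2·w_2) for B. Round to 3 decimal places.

μ ≈ 13.810

B = L + I has rows (2, 6, 0); (6, 8, 6); (4, 3, 3)
w1 = Bv₀ = (2·4 + 6·2 + 0·1; 6·4 + 8·2 + 6·1; 4·4 + 3·2 + 3·1) = (20, 46, 25)
w2 = Bw1 = (2·20 + 6·46 + 0·25; 6·20 + 8·46 + 6·25; 4·20 + 3·46 + 3·25) = (316, 638, 293)
Bw2 = (4460, 8758, 4057)
w2·Bw2 = 8185665; w2·w2 = 592749; μ ≈ 8185665/592749 = 13.810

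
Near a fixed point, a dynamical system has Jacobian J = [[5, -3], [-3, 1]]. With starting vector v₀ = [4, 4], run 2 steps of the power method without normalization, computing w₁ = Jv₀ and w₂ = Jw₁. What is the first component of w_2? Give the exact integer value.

64

w1 = Jv₀ = (8, -8)
w2 = Jw1 = (64, -32)
The requested component of w2 is 64.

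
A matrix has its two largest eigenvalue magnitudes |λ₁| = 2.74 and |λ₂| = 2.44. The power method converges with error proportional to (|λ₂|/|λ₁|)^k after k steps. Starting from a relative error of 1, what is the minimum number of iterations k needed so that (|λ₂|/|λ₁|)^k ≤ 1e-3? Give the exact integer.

60

|λ₂/λ₁| = 2.44/2.74 = 0.89051
Need k ≥ ln(1e-3) / ln(0.89051) = -6.9078 / -0.1160 ≈ 59.570
Smallest integer k satisfying the bound: 60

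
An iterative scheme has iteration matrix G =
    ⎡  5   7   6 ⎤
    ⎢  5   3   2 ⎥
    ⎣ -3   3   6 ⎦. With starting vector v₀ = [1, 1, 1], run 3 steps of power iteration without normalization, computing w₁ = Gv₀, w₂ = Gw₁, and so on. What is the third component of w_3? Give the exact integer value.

w1 = Gv₀ = (18, 10, 6)
w2 = Gw1 = (196, 132, 12)
w3 = Gw2 = (1976, 1400, -120)
The requested component of w3 is -120.

-120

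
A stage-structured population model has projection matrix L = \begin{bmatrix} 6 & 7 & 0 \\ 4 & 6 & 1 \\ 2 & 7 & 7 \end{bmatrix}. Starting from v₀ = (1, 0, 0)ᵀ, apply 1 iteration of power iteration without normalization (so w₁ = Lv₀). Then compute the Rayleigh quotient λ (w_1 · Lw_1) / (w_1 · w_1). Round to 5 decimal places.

12.35714

w1 = Lv₀ = (6·1 + 7·0 + 0·0; 4·1 + 6·0 + 1·0; 2·1 + 7·0 + 7·0) = (6, 4, 2)
Lw1 = (64, 50, 54)
w1·Lw1 = 6·64 + 4·50 + 2·54 = 692; w1·w1 = 6·6 + 4·4 + 2·2 = 56
λ ≈ 692/56 = 12.35714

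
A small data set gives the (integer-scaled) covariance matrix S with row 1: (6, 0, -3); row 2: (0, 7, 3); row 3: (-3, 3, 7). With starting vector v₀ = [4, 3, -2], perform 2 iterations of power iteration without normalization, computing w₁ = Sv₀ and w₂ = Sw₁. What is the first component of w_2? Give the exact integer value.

w1 = Sv₀ = (30, 15, -17)
w2 = Sw1 = (231, 54, -164)
The requested component of w2 is 231.

231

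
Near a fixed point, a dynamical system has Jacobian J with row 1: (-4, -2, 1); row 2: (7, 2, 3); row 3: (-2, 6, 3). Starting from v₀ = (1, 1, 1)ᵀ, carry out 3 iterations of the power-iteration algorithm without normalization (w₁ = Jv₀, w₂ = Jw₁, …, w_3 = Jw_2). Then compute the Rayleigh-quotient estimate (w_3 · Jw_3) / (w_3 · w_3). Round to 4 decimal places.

λ ≈ 7.1809

w1 = Jv₀ = ((-4)·1 + (-2)·1 + 1·1; 7·1 + 2·1 + 3·1; (-2)·1 + 6·1 + 3·1) = (-5, 12, 7)
w2 = Jw1 = ((-4)·(-5) + (-2)·12 + 1·7; 7·(-5) + 2·12 + 3·7; (-2)·(-5) + 6·12 + 3·7) = (3, 10, 103)
w3 = Jw2 = (71, 350, 363)
Jw3 = (-621, 2286, 3047)
w3·Jw3 = 71·(-621) + 350·2286 + 363·3047 = 1862070; w3·w3 = 71·71 + 350·350 + 363·363 = 259310
λ ≈ 1862070/259310 = 7.1809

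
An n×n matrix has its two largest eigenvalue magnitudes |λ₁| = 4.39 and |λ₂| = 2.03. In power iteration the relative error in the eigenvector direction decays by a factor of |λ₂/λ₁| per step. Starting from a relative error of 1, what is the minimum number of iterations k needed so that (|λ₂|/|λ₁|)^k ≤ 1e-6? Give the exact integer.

|λ₂/λ₁| = 2.03/4.39 = 0.46241
Need k ≥ ln(1e-6) / ln(0.46241) = -13.8155 / -0.7713 ≈ 17.912
Smallest integer k satisfying the bound: 18

18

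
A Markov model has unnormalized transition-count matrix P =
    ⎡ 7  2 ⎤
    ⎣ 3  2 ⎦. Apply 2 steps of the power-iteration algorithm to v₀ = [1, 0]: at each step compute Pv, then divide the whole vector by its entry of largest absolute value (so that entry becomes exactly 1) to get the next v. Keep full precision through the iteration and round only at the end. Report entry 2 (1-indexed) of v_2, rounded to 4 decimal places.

0.4909

Pv0 = (7.00000, 3.00000); divide by 7.00000 → v1 = (1.00000, 0.42857)
Pv1 = (7.85714, 3.85714); divide by 7.85714 → v2 = (1.00000, 0.49091)
Requested entry of v2: 27/55 = 0.4909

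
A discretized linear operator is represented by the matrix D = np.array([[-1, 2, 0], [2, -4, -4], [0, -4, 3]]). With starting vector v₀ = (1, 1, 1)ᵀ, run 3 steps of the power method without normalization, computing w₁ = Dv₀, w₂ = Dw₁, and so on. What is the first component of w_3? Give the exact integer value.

73

w1 = Dv₀ = (1, -6, -1)
w2 = Dw1 = (-13, 30, 21)
w3 = Dw2 = (73, -230, -57)
The requested component of w3 is 73.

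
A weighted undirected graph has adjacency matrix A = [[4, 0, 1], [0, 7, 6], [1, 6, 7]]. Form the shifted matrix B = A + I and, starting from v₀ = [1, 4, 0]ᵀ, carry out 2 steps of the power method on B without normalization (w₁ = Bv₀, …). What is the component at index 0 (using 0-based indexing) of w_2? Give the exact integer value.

B = A + I has rows (5, 0, 1); (0, 8, 6); (1, 6, 8)
w1 = Bv₀ = (5·1 + 0·4 + 1·0; 0·1 + 8·4 + 6·0; 1·1 + 6·4 + 8·0) = (5, 32, 25)
w2 = Bw1 = (5·5 + 0·32 + 1·25; 0·5 + 8·32 + 6·25; 1·5 + 6·32 + 8·25) = (50, 406, 397)
Requested component of w2: 50

50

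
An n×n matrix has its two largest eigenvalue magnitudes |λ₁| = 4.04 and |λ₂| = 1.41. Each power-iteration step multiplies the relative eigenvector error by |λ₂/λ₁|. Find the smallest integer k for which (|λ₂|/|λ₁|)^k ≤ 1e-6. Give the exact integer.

14

|λ₂/λ₁| = 1.41/4.04 = 0.34901
Need k ≥ ln(1e-6) / ln(0.34901) = -13.8155 / -1.0527 ≈ 13.124
Smallest integer k satisfying the bound: 14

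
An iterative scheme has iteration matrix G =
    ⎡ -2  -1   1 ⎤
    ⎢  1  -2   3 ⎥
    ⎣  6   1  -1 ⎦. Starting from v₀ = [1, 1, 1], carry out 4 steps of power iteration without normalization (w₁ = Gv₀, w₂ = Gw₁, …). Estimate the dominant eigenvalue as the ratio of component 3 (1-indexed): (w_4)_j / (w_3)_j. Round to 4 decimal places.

λ ≈ -5.3158

w1 = Gv₀ = ((-2)·1 + (-1)·1 + 1·1; 1·1 + (-2)·1 + 3·1; 6·1 + 1·1 + (-1)·1) = (-2, 2, 6)
w2 = Gw1 = ((-2)·(-2) + (-1)·2 + 1·6; 1·(-2) + (-2)·2 + 3·6; 6·(-2) + 1·2 + (-1)·6) = (8, 12, -16)
w3 = Gw2 = (-44, -64, 76)
w4 = Gw3 = (228, 312, -404)
Ratio at component: -404 / 76 = -5.3158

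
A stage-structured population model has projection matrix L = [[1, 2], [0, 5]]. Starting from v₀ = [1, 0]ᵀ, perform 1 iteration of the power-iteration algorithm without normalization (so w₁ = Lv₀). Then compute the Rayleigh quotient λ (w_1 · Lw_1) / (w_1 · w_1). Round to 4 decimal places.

1.0000

w1 = Lv₀ = (1, 0)
Lw1 = (1, 0)
w1·Lw1 = 1·1 + 0·0 = 1; w1·w1 = 1·1 + 0·0 = 1
λ ≈ 1/1 = 1.0000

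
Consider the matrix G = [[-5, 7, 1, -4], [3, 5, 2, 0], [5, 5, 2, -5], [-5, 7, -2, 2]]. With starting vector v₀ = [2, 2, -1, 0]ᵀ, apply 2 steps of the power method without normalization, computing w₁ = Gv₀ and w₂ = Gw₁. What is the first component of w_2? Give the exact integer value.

77

w1 = Gv₀ = ((-5)·2 + 7·2 + 1·(-1) + (-4)·0; 3·2 + 5·2 + 2·(-1) + 0·0; 5·2 + 5·2 + 2·(-1) + (-5)·0; (-5)·2 + 7·2 + (-2)·(-1) + 2·0) = (3, 14, 18, 6)
w2 = Gw1 = ((-5)·3 + 7·14 + 1·18 + (-4)·6; 3·3 + 5·14 + 2·18 + 0·6; 5·3 + 5·14 + 2·18 + (-5)·6; (-5)·3 + 7·14 + (-2)·18 + 2·6) = (77, 115, 91, 59)
The requested component of w2 is 77.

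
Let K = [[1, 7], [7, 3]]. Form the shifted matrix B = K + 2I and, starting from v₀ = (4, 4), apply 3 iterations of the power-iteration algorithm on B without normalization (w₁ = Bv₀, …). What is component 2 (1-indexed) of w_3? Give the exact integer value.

B = K + 2I has rows (3, 7); (7, 5)
w1 = Bv₀ = (40, 48)
w2 = Bw1 = (456, 520)
w3 = Bw2 = (5008, 5792)
Requested component of w3: 5792

5792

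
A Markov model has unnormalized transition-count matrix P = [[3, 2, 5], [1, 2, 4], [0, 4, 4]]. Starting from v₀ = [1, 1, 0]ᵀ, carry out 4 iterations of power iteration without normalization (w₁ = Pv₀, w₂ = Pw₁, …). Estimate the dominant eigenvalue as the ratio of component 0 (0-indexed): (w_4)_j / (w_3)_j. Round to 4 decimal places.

w1 = Pv₀ = (3·1 + 2·1 + 5·0; 1·1 + 2·1 + 4·0; 0·1 + 4·1 + 4·0) = (5, 3, 4)
w2 = Pw1 = (3·5 + 2·3 + 5·4; 1·5 + 2·3 + 4·4; 0·5 + 4·3 + 4·4) = (41, 27, 28)
w3 = Pw2 = (317, 207, 220)
w4 = Pw3 = (2465, 1611, 1708)
Ratio at component: 2465 / 317 = 7.7760

λ ≈ 7.7760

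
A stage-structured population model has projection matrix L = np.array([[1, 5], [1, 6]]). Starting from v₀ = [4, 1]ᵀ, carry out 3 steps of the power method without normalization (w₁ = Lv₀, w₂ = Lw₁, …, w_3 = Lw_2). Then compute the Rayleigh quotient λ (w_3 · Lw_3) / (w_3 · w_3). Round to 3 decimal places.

w1 = Lv₀ = (1·4 + 5·1; 1·4 + 6·1) = (9, 10)
w2 = Lw1 = (1·9 + 5·10; 1·9 + 6·10) = (59, 69)
w3 = Lw2 = (404, 473)
Lw3 = (2769, 3242)
w3·Lw3 = 404·2769 + 473·3242 = 2652142; w3·w3 = 404·404 + 473·473 = 386945
λ ≈ 2652142/386945 = 6.854

6.854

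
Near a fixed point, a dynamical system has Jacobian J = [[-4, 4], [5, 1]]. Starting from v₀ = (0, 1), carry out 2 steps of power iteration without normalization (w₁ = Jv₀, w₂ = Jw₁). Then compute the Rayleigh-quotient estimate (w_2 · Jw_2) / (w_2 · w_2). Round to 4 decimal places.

w1 = Jv₀ = ((-4)·0 + 4·1; 5·0 + 1·1) = (4, 1)
w2 = Jw1 = ((-4)·4 + 4·1; 5·4 + 1·1) = (-12, 21)
Jw2 = (132, -39)
w2·Jw2 = (-12)·132 + 21·(-39) = -2403; w2·w2 = (-12)·(-12) + 21·21 = 585
λ ≈ -2403/585 = -4.1077

-4.1077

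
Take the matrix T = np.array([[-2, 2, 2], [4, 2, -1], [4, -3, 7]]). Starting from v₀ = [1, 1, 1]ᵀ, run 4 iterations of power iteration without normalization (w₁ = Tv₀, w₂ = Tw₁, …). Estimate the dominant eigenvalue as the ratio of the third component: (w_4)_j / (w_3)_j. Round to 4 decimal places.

λ ≈ 7.2968

w1 = Tv₀ = (2, 5, 8)
w2 = Tw1 = (22, 10, 49)
w3 = Tw2 = (74, 59, 401)
w4 = Tw3 = (772, 13, 2926)
Ratio at component: 2926 / 401 = 7.2968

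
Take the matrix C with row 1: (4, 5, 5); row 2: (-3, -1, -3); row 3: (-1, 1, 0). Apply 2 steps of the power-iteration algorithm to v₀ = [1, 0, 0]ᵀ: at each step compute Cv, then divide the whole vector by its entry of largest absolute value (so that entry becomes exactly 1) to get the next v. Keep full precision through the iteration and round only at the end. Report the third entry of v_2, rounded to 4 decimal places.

Cv0 = (4.00000, -3.00000, -1.00000); divide by 4.00000 → v1 = (1.00000, -0.75000, -0.25000)
Cv1 = (-1.00000, -1.50000, -1.75000); divide by -1.75000 → v2 = (0.57143, 0.85714, 1.00000)
Requested entry of v2: -7/-7 = 1.0000

1.0000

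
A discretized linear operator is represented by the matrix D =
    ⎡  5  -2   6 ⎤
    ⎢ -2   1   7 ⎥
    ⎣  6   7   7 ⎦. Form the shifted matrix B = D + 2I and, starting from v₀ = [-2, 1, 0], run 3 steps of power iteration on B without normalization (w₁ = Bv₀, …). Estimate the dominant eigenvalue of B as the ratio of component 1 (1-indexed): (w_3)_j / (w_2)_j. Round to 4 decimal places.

μ ≈ 10.7692

B = D + 2I has rows (7, -2, 6); (-2, 3, 7); (6, 7, 9)
w1 = Bv₀ = (-16, 7, -5)
w2 = Bw1 = (-156, 18, -92)
w3 = Bw2 = (-1680, -278, -1638)
Ratio: -1680/-156 = 10.7692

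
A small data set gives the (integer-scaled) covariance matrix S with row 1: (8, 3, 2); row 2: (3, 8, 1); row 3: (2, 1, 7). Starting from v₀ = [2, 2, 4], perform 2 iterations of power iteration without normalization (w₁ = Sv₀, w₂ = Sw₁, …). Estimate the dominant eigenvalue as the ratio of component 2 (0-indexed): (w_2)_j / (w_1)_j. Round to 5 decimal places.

w1 = Sv₀ = (8·2 + 3·2 + 2·4; 3·2 + 8·2 + 1·4; 2·2 + 1·2 + 7·4) = (30, 26, 34)
w2 = Sw1 = (8·30 + 3·26 + 2·34; 3·30 + 8·26 + 1·34; 2·30 + 1·26 + 7·34) = (386, 332, 324)
Ratio at component: 324 / 34 = 9.52941

9.52941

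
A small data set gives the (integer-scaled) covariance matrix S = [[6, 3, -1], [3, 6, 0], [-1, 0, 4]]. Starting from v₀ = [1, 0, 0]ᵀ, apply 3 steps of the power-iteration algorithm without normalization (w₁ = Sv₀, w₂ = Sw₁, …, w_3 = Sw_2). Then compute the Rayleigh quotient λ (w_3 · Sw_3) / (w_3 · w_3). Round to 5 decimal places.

w1 = Sv₀ = (6·1 + 3·0 + (-1)·0; 3·1 + 6·0 + 0·0; (-1)·1 + 0·0 + 4·0) = (6, 3, -1)
w2 = Sw1 = (6·6 + 3·3 + (-1)·(-1); 3·6 + 6·3 + 0·(-1); (-1)·6 + 0·3 + 4·(-1)) = (46, 36, -10)
w3 = Sw2 = (394, 354, -86)
Sw3 = (3512, 3306, -738)
w3·Sw3 = 394·3512 + 354·3306 + (-86)·(-738) = 2617520; w3·w3 = 394·394 + 354·354 + (-86)·(-86) = 287948
λ ≈ 2617520/287948 = 9.09025

9.09025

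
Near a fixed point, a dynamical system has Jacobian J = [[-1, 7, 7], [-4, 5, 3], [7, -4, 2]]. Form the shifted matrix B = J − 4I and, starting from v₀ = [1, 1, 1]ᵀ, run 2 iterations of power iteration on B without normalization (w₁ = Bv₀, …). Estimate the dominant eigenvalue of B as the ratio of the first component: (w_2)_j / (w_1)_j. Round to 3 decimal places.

μ ≈ -4.222

B = J − 4I has rows (-5, 7, 7); (-4, 1, 3); (7, -4, -2)
w1 = Bv₀ = (9, 0, 1)
w2 = Bw1 = (-38, -33, 61)
Ratio: -38/9 = -4.222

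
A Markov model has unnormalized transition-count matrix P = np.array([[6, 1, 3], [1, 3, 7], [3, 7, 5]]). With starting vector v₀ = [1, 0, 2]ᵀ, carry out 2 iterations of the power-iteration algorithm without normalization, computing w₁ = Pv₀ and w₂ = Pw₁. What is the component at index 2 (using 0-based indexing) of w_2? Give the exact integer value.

w1 = Pv₀ = (6·1 + 1·0 + 3·2; 1·1 + 3·0 + 7·2; 3·1 + 7·0 + 5·2) = (12, 15, 13)
w2 = Pw1 = (6·12 + 1·15 + 3·13; 1·12 + 3·15 + 7·13; 3·12 + 7·15 + 5·13) = (126, 148, 206)
The requested component of w2 is 206.

206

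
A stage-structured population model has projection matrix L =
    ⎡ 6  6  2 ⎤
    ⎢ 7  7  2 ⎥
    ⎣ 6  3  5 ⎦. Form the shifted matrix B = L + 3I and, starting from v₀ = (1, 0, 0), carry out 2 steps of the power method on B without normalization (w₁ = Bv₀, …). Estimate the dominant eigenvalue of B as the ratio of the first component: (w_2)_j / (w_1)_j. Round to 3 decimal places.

B = L + 3I has rows (9, 6, 2); (7, 10, 2); (6, 3, 8)
w1 = Bv₀ = (9·1 + 6·0 + 2·0; 7·1 + 10·0 + 2·0; 6·1 + 3·0 + 8·0) = (9, 7, 6)
w2 = Bw1 = (9·9 + 6·7 + 2·6; 7·9 + 10·7 + 2·6; 6·9 + 3·7 + 8·6) = (135, 145, 123)
Ratio: 135/9 = 15.000

μ ≈ 15.000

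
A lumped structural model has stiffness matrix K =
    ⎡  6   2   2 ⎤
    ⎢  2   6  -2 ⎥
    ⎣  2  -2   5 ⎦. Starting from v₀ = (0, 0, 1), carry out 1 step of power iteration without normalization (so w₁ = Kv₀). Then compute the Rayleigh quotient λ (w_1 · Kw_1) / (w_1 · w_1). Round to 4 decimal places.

λ ≈ 7.1818

w1 = Kv₀ = (6·0 + 2·0 + 2·1; 2·0 + 6·0 + (-2)·1; 2·0 + (-2)·0 + 5·1) = (2, -2, 5)
Kw1 = (18, -18, 33)
w1·Kw1 = 2·18 + (-2)·(-18) + 5·33 = 237; w1·w1 = 2·2 + (-2)·(-2) + 5·5 = 33
λ ≈ 237/33 = 7.1818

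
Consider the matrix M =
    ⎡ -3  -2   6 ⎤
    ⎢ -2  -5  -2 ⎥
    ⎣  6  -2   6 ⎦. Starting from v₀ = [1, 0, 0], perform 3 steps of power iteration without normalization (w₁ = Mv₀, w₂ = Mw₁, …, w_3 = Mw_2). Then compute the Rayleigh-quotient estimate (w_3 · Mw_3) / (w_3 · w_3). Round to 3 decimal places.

5.241

w1 = Mv₀ = ((-3)·1 + (-2)·0 + 6·0; (-2)·1 + (-5)·0 + (-2)·0; 6·1 + (-2)·0 + 6·0) = (-3, -2, 6)
w2 = Mw1 = ((-3)·(-3) + (-2)·(-2) + 6·6; (-2)·(-3) + (-5)·(-2) + (-2)·6; 6·(-3) + (-2)·(-2) + 6·6) = (49, 4, 22)
w3 = Mw2 = (-23, -162, 418)
Mw3 = (2901, 20, 2694)
w3·Mw3 = (-23)·2901 + (-162)·20 + 418·2694 = 1056129; w3·w3 = (-23)·(-23) + (-162)·(-162) + 418·418 = 201497
λ ≈ 1056129/201497 = 5.241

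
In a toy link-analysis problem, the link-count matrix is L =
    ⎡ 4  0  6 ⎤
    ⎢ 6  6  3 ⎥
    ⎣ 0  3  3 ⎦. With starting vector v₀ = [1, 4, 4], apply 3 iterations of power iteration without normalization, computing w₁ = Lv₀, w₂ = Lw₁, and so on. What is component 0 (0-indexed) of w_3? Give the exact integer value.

w1 = Lv₀ = (4·1 + 0·4 + 6·4; 6·1 + 6·4 + 3·4; 0·1 + 3·4 + 3·4) = (28, 42, 24)
w2 = Lw1 = (4·28 + 0·42 + 6·24; 6·28 + 6·42 + 3·24; 0·28 + 3·42 + 3·24) = (256, 492, 198)
w3 = Lw2 = (2212, 5082, 2070)
The requested component of w3 is 2212.

2212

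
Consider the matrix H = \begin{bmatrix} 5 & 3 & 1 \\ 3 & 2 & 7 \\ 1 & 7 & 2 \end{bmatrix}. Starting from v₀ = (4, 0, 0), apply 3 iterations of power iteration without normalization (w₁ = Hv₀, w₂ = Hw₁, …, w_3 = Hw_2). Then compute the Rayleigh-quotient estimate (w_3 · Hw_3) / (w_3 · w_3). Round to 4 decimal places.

w1 = Hv₀ = (20, 12, 4)
w2 = Hw1 = (140, 112, 112)
w3 = Hw2 = (1148, 1428, 1148)
Hw3 = (11172, 14336, 13440)
w3·Hw3 = 1148·11172 + 1428·14336 + 1148·13440 = 48726384; w3·w3 = 1148·1148 + 1428·1428 + 1148·1148 = 4674992
λ ≈ 48726384/4674992 = 10.4228

10.4228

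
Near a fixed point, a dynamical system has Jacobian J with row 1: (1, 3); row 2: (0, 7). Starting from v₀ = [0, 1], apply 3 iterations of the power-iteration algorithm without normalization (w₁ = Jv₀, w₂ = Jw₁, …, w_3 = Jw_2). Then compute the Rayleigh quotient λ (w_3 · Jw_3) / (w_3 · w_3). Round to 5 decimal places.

7.00349

w1 = Jv₀ = (1·0 + 3·1; 0·0 + 7·1) = (3, 7)
w2 = Jw1 = (1·3 + 3·7; 0·3 + 7·7) = (24, 49)
w3 = Jw2 = (171, 343)
Jw3 = (1200, 2401)
w3·Jw3 = 171·1200 + 343·2401 = 1028743; w3·w3 = 171·171 + 343·343 = 146890
λ ≈ 1028743/146890 = 7.00349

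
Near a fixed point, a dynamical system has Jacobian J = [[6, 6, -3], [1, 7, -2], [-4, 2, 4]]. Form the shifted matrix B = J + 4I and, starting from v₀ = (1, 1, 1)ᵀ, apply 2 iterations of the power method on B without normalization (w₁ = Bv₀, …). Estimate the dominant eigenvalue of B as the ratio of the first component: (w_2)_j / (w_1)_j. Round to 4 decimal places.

B = J + 4I has rows (10, 6, -3); (1, 11, -2); (-4, 2, 8)
w1 = Bv₀ = (10·1 + 6·1 + (-3)·1; 1·1 + 11·1 + (-2)·1; (-4)·1 + 2·1 + 8·1) = (13, 10, 6)
w2 = Bw1 = (10·13 + 6·10 + (-3)·6; 1·13 + 11·10 + (-2)·6; (-4)·13 + 2·10 + 8·6) = (172, 111, 16)
Ratio: 172/13 = 13.2308

13.2308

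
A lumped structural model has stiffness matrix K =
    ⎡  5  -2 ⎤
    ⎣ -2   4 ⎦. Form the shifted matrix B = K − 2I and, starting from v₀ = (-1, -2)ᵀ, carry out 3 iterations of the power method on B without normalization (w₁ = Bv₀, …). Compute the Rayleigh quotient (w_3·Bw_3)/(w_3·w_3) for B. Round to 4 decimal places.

B = K − 2I has rows (3, -2); (-2, 2)
w1 = Bv₀ = (3·(-1) + (-2)·(-2); (-2)·(-1) + 2·(-2)) = (1, -2)
w2 = Bw1 = (3·1 + (-2)·(-2); (-2)·1 + 2·(-2)) = (7, -6)
w3 = Bw2 = (33, -26)
Bw3 = (151, -118)
w3·Bw3 = 8051; w3·w3 = 1765; μ ≈ 8051/1765 = 4.5615

4.5615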